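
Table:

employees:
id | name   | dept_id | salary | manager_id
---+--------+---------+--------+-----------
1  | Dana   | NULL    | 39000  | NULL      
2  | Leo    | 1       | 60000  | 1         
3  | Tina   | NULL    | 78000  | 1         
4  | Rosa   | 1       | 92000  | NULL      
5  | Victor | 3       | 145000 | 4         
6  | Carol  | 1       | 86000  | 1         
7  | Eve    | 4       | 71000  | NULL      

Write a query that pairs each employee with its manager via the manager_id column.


This is a self-join: employees is joined to a second copy of itself, matching each row's manager_id to another row's id. Use LEFT JOIN so rows with manager_id=NULL are kept.
  - employee 1 (Dana): manager_id=NULL -> NULL
  - employee 2 (Leo): manager_id=1 -> Dana
  - employee 3 (Tina): manager_id=1 -> Dana
  - employee 4 (Rosa): manager_id=NULL -> NULL
  - employee 5 (Victor): manager_id=4 -> Rosa
  - employee 6 (Carol): manager_id=1 -> Dana
  - employee 7 (Eve): manager_id=NULL -> NULL

SQL:
SELECT a.name AS item, b.name AS manager
FROM employees a
LEFT JOIN employees b ON a.manager_id = b.id

Result:
item   | manager
-------+--------
Dana   | NULL   
Leo    | Dana   
Tina   | Dana   
Rosa   | NULL   
Victor | Rosa   
Carol  | Dana   
Eve    | NULL   


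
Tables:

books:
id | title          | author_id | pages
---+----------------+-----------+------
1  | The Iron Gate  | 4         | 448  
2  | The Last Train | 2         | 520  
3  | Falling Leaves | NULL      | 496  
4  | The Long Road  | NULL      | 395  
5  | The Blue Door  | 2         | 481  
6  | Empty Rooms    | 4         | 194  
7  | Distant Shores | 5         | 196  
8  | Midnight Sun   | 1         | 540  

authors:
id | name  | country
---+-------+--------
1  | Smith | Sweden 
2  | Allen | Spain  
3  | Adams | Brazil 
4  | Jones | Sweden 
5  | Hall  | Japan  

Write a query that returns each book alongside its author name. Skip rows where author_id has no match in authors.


INNER JOIN keeps only books rows whose author_id matches an id in authors. Walk through each book:
  - book 1 (The Iron Gate): author_id=4 -> matches Jones
  - book 2 (The Last Train): author_id=2 -> matches Allen
  - book 3 (Falling Leaves): author_id=NULL, no match -> dropped
  - book 4 (The Long Road): author_id=NULL, no match -> dropped
  - book 5 (The Blue Door): author_id=2 -> matches Allen
  - book 6 (Empty Rooms): author_id=4 -> matches Jones
  - book 7 (Distant Shores): author_id=5 -> matches Hall
  - book 8 (Midnight Sun): author_id=1 -> matches Smith
So 2 of 8 rows are dropped.

SQL:
SELECT a.title, b.name AS author
FROM books a
INNER JOIN authors b ON a.author_id = b.id

Result:
title          | author
---------------+-------
The Iron Gate  | Jones 
The Last Train | Allen 
The Blue Door  | Allen 
Empty Rooms    | Jones 
Distant Shores | Hall  
Midnight Sun   | Smith 


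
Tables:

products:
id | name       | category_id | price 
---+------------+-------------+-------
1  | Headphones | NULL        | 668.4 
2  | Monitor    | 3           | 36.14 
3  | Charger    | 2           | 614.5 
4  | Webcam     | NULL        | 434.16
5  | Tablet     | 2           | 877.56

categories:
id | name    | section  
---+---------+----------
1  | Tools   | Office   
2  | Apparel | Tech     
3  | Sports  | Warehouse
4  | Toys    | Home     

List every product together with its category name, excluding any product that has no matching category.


INNER JOIN keeps only products rows whose category_id matches an id in categories. Walk through each product:
  - product 1 (Headphones): category_id=NULL, no match -> dropped
  - product 2 (Monitor): category_id=3 -> matches Sports
  - product 3 (Charger): category_id=2 -> matches Apparel
  - product 4 (Webcam): category_id=NULL, no match -> dropped
  - product 5 (Tablet): category_id=2 -> matches Apparel
So 2 of 5 rows are dropped.

SQL:
SELECT a.name, b.name AS category
FROM products a
INNER JOIN categories b ON a.category_id = b.id

Result:
name    | category
--------+---------
Monitor | Sports  
Charger | Apparel 
Tablet  | Apparel 


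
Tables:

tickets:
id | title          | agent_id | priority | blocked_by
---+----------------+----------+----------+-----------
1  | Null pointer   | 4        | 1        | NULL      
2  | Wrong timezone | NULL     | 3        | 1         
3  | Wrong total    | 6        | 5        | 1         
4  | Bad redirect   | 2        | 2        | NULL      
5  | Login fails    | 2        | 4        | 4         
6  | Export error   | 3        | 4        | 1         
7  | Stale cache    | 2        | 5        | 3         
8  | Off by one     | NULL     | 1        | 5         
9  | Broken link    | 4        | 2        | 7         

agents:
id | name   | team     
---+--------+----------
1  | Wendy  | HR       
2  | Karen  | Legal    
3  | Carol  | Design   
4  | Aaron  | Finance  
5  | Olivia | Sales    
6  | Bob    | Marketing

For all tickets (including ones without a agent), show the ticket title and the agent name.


LEFT JOIN keeps every row from tickets (the left table); where agent_id has no match in agents, the agent columns become NULL. Walk through each ticket:
  - ticket 1 (Null pointer): agent_id=4 -> matches Aaron
  - ticket 2 (Wrong timezone): agent_id=NULL, no match -> kept with NULL
  - ticket 3 (Wrong total): agent_id=6 -> matches Bob
  - ticket 4 (Bad redirect): agent_id=2 -> matches Karen
  - ticket 5 (Login fails): agent_id=2 -> matches Karen
  - ticket 6 (Export error): agent_id=3 -> matches Carol
  - ticket 7 (Stale cache): agent_id=2 -> matches Karen
  - ticket 8 (Off by one): agent_id=NULL, no match -> kept with NULL
  - ticket 9 (Broken link): agent_id=4 -> matches Aaron
All 9 rows appear; 2 have NULL agent.

SQL:
SELECT a.title, b.name AS agent
FROM tickets a
LEFT JOIN agents b ON a.agent_id = b.id

Result:
title          | agent
---------------+------
Null pointer   | Aaron
Wrong timezone | NULL 
Wrong total    | Bob  
Bad redirect   | Karen
Login fails    | Karen
Export error   | Carol
Stale cache    | Karen
Off by one     | NULL 
Broken link    | Aaron


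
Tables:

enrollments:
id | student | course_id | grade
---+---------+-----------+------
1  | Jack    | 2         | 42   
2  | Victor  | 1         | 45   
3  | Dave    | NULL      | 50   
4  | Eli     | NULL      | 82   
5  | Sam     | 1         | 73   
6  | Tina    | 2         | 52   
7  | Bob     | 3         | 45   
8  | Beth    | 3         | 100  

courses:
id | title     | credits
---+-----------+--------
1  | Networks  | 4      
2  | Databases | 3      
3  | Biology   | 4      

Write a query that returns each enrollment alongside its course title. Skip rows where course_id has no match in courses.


INNER JOIN keeps only enrollments rows whose course_id matches an id in courses. Walk through each enrollment:
  - enrollment 1 (Jack): course_id=2 -> matches Databases
  - enrollment 2 (Victor): course_id=1 -> matches Networks
  - enrollment 3 (Dave): course_id=NULL, no match -> dropped
  - enrollment 4 (Eli): course_id=NULL, no match -> dropped
  - enrollment 5 (Sam): course_id=1 -> matches Networks
  - enrollment 6 (Tina): course_id=2 -> matches Databases
  - enrollment 7 (Bob): course_id=3 -> matches Biology
  - enrollment 8 (Beth): course_id=3 -> matches Biology
So 2 of 8 rows are dropped.

SQL:
SELECT a.student, b.title AS course
FROM enrollments a
INNER JOIN courses b ON a.course_id = b.id

Result:
student | course   
--------+----------
Jack    | Databases
Victor  | Networks 
Sam     | Networks 
Tina    | Databases
Bob     | Biology  
Beth    | Biology  


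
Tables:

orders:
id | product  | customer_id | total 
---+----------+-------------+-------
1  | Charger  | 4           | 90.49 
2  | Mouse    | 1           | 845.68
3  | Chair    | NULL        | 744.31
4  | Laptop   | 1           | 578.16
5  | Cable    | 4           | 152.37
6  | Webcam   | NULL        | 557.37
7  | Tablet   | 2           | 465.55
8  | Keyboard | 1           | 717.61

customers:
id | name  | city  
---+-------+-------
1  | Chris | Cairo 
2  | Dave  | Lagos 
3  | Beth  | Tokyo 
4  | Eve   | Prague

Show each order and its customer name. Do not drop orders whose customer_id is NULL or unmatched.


LEFT JOIN keeps every row from orders (the left table); where customer_id has no match in customers, the customer columns become NULL. Walk through each order:
  - order 1 (Charger): customer_id=4 -> matches Eve
  - order 2 (Mouse): customer_id=1 -> matches Chris
  - order 3 (Chair): customer_id=NULL, no match -> kept with NULL
  - order 4 (Laptop): customer_id=1 -> matches Chris
  - order 5 (Cable): customer_id=4 -> matches Eve
  - order 6 (Webcam): customer_id=NULL, no match -> kept with NULL
  - order 7 (Tablet): customer_id=2 -> matches Dave
  - order 8 (Keyboard): customer_id=1 -> matches Chris
All 8 rows appear; 2 have NULL customer.

SQL:
SELECT a.product, b.name AS customer
FROM orders a
LEFT JOIN customers b ON a.customer_id = b.id

Result:
product  | customer
---------+---------
Charger  | Eve     
Mouse    | Chris   
Chair    | NULL    
Laptop   | Chris   
Cable    | Eve     
Webcam   | NULL    
Tablet   | Dave    
Keyboard | Chris   


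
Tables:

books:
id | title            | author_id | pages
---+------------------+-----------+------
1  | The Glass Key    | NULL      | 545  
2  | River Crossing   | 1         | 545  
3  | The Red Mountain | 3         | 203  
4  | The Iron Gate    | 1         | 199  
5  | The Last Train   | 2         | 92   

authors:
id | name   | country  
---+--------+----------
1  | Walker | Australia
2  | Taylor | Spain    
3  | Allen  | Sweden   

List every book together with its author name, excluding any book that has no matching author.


INNER JOIN keeps only books rows whose author_id matches an id in authors. Walk through each book:
  - book 1 (The Glass Key): author_id=NULL, no match -> dropped
  - book 2 (River Crossing): author_id=1 -> matches Walker
  - book 3 (The Red Mountain): author_id=3 -> matches Allen
  - book 4 (The Iron Gate): author_id=1 -> matches Walker
  - book 5 (The Last Train): author_id=2 -> matches Taylor
So 1 of 5 rows is dropped.

SQL:
SELECT a.title, b.name AS author
FROM books a
INNER JOIN authors b ON a.author_id = b.id

Result:
title            | author
-----------------+-------
River Crossing   | Walker
The Red Mountain | Allen 
The Iron Gate    | Walker
The Last Train   | Taylor


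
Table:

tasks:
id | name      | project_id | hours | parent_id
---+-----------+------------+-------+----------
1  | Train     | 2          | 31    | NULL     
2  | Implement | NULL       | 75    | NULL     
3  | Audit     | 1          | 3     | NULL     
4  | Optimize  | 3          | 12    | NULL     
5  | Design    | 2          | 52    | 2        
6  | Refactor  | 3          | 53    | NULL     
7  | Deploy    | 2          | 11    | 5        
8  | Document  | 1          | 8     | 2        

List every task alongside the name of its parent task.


This is a self-join: tasks is joined to a second copy of itself, matching each row's parent_id to another row's id. Use LEFT JOIN so rows with parent_id=NULL are kept.
  - task 1 (Train): parent_id=NULL -> NULL
  - task 2 (Implement): parent_id=NULL -> NULL
  - task 3 (Audit): parent_id=NULL -> NULL
  - task 4 (Optimize): parent_id=NULL -> NULL
  - task 5 (Design): parent_id=2 -> Implement
  - task 6 (Refactor): parent_id=NULL -> NULL
  - task 7 (Deploy): parent_id=5 -> Design
  - task 8 (Document): parent_id=2 -> Implement

SQL:
SELECT a.name AS item, b.name AS parent
FROM tasks a
LEFT JOIN tasks b ON a.parent_id = b.id

Result:
item      | parent   
----------+----------
Train     | NULL     
Implement | NULL     
Audit     | NULL     
Optimize  | NULL     
Design    | Implement
Refactor  | NULL     
Deploy    | Design   
Document  | Implement


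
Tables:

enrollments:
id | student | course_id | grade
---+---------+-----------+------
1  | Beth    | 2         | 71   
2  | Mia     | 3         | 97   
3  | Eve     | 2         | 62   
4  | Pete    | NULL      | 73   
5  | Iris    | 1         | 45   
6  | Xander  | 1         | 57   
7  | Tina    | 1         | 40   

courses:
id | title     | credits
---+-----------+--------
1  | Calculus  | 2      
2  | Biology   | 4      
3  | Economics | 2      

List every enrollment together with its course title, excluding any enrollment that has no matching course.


INNER JOIN keeps only enrollments rows whose course_id matches an id in courses. Walk through each enrollment:
  - enrollment 1 (Beth): course_id=2 -> matches Biology
  - enrollment 2 (Mia): course_id=3 -> matches Economics
  - enrollment 3 (Eve): course_id=2 -> matches Biology
  - enrollment 4 (Pete): course_id=NULL, no match -> dropped
  - enrollment 5 (Iris): course_id=1 -> matches Calculus
  - enrollment 6 (Xander): course_id=1 -> matches Calculus
  - enrollment 7 (Tina): course_id=1 -> matches Calculus
So 1 of 7 rows is dropped.

SQL:
SELECT a.student, b.title AS course
FROM enrollments a
INNER JOIN courses b ON a.course_id = b.id

Result:
student | course   
--------+----------
Beth    | Biology  
Mia     | Economics
Eve     | Biology  
Iris    | Calculus 
Xander  | Calculus 
Tina    | Calculus 


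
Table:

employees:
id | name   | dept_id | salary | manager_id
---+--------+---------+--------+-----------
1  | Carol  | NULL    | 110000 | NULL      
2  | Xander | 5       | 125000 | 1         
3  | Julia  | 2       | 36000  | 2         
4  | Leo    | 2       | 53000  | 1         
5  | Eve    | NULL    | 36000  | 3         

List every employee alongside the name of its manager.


This is a self-join: employees is joined to a second copy of itself, matching each row's manager_id to another row's id. Use LEFT JOIN so rows with manager_id=NULL are kept.
  - employee 1 (Carol): manager_id=NULL -> NULL
  - employee 2 (Xander): manager_id=1 -> Carol
  - employee 3 (Julia): manager_id=2 -> Xander
  - employee 4 (Leo): manager_id=1 -> Carol
  - employee 5 (Eve): manager_id=3 -> Julia

SQL:
SELECT a.name AS item, b.name AS manager
FROM employees a
LEFT JOIN employees b ON a.manager_id = b.id

Result:
item   | manager
-------+--------
Carol  | NULL   
Xander | Carol  
Julia  | Xander 
Leo    | Carol  
Eve    | Julia  


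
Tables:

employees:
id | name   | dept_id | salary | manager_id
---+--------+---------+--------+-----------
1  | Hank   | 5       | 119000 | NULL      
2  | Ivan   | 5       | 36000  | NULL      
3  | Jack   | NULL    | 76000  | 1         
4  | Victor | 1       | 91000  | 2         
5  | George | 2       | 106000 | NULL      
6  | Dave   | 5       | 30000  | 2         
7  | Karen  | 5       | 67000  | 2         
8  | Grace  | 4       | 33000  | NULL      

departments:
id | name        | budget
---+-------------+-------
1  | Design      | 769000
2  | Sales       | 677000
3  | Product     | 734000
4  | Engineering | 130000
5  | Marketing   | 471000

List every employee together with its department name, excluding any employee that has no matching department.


INNER JOIN keeps only employees rows whose dept_id matches an id in departments. Walk through each employee:
  - employee 1 (Hank): dept_id=5 -> matches Marketing
  - employee 2 (Ivan): dept_id=5 -> matches Marketing
  - employee 3 (Jack): dept_id=NULL, no match -> dropped
  - employee 4 (Victor): dept_id=1 -> matches Design
  - employee 5 (George): dept_id=2 -> matches Sales
  - employee 6 (Dave): dept_id=5 -> matches Marketing
  - employee 7 (Karen): dept_id=5 -> matches Marketing
  - employee 8 (Grace): dept_id=4 -> matches Engineering
So 1 of 8 rows is dropped.

SQL:
SELECT a.name, b.name AS department
FROM employees a
INNER JOIN departments b ON a.dept_id = b.id

Result:
name   | department 
-------+------------
Hank   | Marketing  
Ivan   | Marketing  
Victor | Design     
George | Sales      
Dave   | Marketing  
Karen  | Marketing  
Grace  | Engineering


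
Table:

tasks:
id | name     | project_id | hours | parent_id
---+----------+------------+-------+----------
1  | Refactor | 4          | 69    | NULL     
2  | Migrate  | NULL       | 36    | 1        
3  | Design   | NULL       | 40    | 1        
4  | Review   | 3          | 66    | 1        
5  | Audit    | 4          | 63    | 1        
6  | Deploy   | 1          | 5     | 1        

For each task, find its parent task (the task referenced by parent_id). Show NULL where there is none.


This is a self-join: tasks is joined to a second copy of itself, matching each row's parent_id to another row's id. Use LEFT JOIN so rows with parent_id=NULL are kept.
  - task 1 (Refactor): parent_id=NULL -> NULL
  - task 2 (Migrate): parent_id=1 -> Refactor
  - task 3 (Design): parent_id=1 -> Refactor
  - task 4 (Review): parent_id=1 -> Refactor
  - task 5 (Audit): parent_id=1 -> Refactor
  - task 6 (Deploy): parent_id=1 -> Refactor

SQL:
SELECT a.name AS item, b.name AS parent
FROM tasks a
LEFT JOIN tasks b ON a.parent_id = b.id

Result:
item     | parent  
---------+---------
Refactor | NULL    
Migrate  | Refactor
Design   | Refactor
Review   | Refactor
Audit    | Refactor
Deploy   | Refactor


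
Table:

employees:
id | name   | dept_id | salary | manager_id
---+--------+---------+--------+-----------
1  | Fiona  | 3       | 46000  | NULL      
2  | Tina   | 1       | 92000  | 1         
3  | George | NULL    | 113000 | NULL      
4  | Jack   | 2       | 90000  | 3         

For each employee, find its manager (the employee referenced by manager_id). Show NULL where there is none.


This is a self-join: employees is joined to a second copy of itself, matching each row's manager_id to another row's id. Use LEFT JOIN so rows with manager_id=NULL are kept.
  - employee 1 (Fiona): manager_id=NULL -> NULL
  - employee 2 (Tina): manager_id=1 -> Fiona
  - employee 3 (George): manager_id=NULL -> NULL
  - employee 4 (Jack): manager_id=3 -> George

SQL:
SELECT a.name AS item, b.name AS manager
FROM employees a
LEFT JOIN employees b ON a.manager_id = b.id

Result:
item   | manager
-------+--------
Fiona  | NULL   
Tina   | Fiona  
George | NULL   
Jack   | George 


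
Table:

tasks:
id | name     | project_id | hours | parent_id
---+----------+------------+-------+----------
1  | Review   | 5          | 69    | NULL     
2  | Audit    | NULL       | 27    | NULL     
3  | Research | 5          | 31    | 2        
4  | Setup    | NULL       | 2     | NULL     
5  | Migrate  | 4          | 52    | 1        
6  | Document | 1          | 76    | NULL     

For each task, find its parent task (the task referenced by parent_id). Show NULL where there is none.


This is a self-join: tasks is joined to a second copy of itself, matching each row's parent_id to another row's id. Use LEFT JOIN so rows with parent_id=NULL are kept.
  - task 1 (Review): parent_id=NULL -> NULL
  - task 2 (Audit): parent_id=NULL -> NULL
  - task 3 (Research): parent_id=2 -> Audit
  - task 4 (Setup): parent_id=NULL -> NULL
  - task 5 (Migrate): parent_id=1 -> Review
  - task 6 (Document): parent_id=NULL -> NULL

SQL:
SELECT a.name AS item, b.name AS parent
FROM tasks a
LEFT JOIN tasks b ON a.parent_id = b.id

Result:
item     | parent
---------+-------
Review   | NULL  
Audit    | NULL  
Research | Audit 
Setup    | NULL  
Migrate  | Review
Document | NULL  


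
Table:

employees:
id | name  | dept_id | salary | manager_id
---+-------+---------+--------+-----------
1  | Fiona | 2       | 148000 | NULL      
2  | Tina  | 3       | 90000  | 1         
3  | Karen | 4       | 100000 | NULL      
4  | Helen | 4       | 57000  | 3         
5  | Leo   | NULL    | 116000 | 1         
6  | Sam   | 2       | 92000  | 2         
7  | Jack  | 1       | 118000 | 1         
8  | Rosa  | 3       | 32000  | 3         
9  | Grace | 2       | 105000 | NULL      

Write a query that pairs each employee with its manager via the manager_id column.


This is a self-join: employees is joined to a second copy of itself, matching each row's manager_id to another row's id. Use LEFT JOIN so rows with manager_id=NULL are kept.
  - employee 1 (Fiona): manager_id=NULL -> NULL
  - employee 2 (Tina): manager_id=1 -> Fiona
  - employee 3 (Karen): manager_id=NULL -> NULL
  - employee 4 (Helen): manager_id=3 -> Karen
  - employee 5 (Leo): manager_id=1 -> Fiona
  - employee 6 (Sam): manager_id=2 -> Tina
  - employee 7 (Jack): manager_id=1 -> Fiona
  - employee 8 (Rosa): manager_id=3 -> Karen
  - employee 9 (Grace): manager_id=NULL -> NULL

SQL:
SELECT a.name AS item, b.name AS manager
FROM employees a
LEFT JOIN employees b ON a.manager_id = b.id

Result:
item  | manager
------+--------
Fiona | NULL   
Tina  | Fiona  
Karen | NULL   
Helen | Karen  
Leo   | Fiona  
Sam   | Tina   
Jack  | Fiona  
Rosa  | Karen  
Grace | NULL   


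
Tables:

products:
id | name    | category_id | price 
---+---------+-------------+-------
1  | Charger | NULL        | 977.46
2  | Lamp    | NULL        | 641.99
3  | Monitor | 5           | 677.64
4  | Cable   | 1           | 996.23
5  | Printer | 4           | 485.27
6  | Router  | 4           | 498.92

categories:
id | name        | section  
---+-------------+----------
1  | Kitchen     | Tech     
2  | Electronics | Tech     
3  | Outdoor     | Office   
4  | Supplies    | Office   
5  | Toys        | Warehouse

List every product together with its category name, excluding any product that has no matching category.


INNER JOIN keeps only products rows whose category_id matches an id in categories. Walk through each product:
  - product 1 (Charger): category_id=NULL, no match -> dropped
  - product 2 (Lamp): category_id=NULL, no match -> dropped
  - product 3 (Monitor): category_id=5 -> matches Toys
  - product 4 (Cable): category_id=1 -> matches Kitchen
  - product 5 (Printer): category_id=4 -> matches Supplies
  - product 6 (Router): category_id=4 -> matches Supplies
So 2 of 6 rows are dropped.

SQL:
SELECT a.name, b.name AS category
FROM products a
INNER JOIN categories b ON a.category_id = b.id

Result:
name    | category
--------+---------
Monitor | Toys    
Cable   | Kitchen 
Printer | Supplies
Router  | Supplies


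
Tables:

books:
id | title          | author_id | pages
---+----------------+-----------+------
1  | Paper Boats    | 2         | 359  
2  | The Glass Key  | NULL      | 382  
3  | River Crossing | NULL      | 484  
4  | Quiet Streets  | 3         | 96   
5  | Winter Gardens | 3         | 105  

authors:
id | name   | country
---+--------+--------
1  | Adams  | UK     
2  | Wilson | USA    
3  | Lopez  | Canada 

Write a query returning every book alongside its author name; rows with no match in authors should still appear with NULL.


LEFT JOIN keeps every row from books (the left table); where author_id has no match in authors, the author columns become NULL. Walk through each book:
  - book 1 (Paper Boats): author_id=2 -> matches Wilson
  - book 2 (The Glass Key): author_id=NULL, no match -> kept with NULL
  - book 3 (River Crossing): author_id=NULL, no match -> kept with NULL
  - book 4 (Quiet Streets): author_id=3 -> matches Lopez
  - book 5 (Winter Gardens): author_id=3 -> matches Lopez
All 5 rows appear; 2 have NULL author.

SQL:
SELECT a.title, b.name AS author
FROM books a
LEFT JOIN authors b ON a.author_id = b.id

Result:
title          | author
---------------+-------
Paper Boats    | Wilson
The Glass Key  | NULL  
River Crossing | NULL  
Quiet Streets  | Lopez 
Winter Gardens | Lopez 


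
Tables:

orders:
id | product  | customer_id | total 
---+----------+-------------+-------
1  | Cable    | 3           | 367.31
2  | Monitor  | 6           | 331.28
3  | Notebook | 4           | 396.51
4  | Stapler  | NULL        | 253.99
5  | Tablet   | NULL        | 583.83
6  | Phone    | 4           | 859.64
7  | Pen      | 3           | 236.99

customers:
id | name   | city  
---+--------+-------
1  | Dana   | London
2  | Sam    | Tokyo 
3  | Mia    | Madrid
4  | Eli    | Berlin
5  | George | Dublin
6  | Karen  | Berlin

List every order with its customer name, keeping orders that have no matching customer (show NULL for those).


LEFT JOIN keeps every row from orders (the left table); where customer_id has no match in customers, the customer columns become NULL. Walk through each order:
  - order 1 (Cable): customer_id=3 -> matches Mia
  - order 2 (Monitor): customer_id=6 -> matches Karen
  - order 3 (Notebook): customer_id=4 -> matches Eli
  - order 4 (Stapler): customer_id=NULL, no match -> kept with NULL
  - order 5 (Tablet): customer_id=NULL, no match -> kept with NULL
  - order 6 (Phone): customer_id=4 -> matches Eli
  - order 7 (Pen): customer_id=3 -> matches Mia
All 7 rows appear; 2 have NULL customer.

SQL:
SELECT a.product, b.name AS customer
FROM orders a
LEFT JOIN customers b ON a.customer_id = b.id

Result:
product  | customer
---------+---------
Cable    | Mia     
Monitor  | Karen   
Notebook | Eli     
Stapler  | NULL    
Tablet   | NULL    
Phone    | Eli     
Pen      | Mia     


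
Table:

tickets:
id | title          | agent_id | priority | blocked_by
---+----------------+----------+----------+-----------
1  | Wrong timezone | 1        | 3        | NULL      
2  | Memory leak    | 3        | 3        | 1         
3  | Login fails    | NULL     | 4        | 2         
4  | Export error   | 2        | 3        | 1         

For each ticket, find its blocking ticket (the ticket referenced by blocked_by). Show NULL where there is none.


This is a self-join: tickets is joined to a second copy of itself, matching each row's blocked_by to another row's id. Use LEFT JOIN so rows with blocked_by=NULL are kept.
  - ticket 1 (Wrong timezone): blocked_by=NULL -> NULL
  - ticket 2 (Memory leak): blocked_by=1 -> Wrong timezone
  - ticket 3 (Login fails): blocked_by=2 -> Memory leak
  - ticket 4 (Export error): blocked_by=1 -> Wrong timezone

SQL:
SELECT a.title AS item, b.title AS blocked_by
FROM tickets a
LEFT JOIN tickets b ON a.blocked_by = b.id

Result:
item           | blocked_by    
---------------+---------------
Wrong timezone | NULL          
Memory leak    | Wrong timezone
Login fails    | Memory leak   
Export error   | Wrong timezone


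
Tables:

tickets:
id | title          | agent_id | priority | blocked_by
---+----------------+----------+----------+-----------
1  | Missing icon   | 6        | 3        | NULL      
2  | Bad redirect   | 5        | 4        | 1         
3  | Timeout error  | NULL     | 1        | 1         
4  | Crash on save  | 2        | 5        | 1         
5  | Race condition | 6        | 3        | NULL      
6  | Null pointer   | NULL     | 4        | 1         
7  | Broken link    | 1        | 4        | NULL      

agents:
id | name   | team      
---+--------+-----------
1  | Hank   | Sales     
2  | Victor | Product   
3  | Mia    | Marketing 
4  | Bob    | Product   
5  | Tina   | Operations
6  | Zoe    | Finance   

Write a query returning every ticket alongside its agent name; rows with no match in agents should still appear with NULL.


LEFT JOIN keeps every row from tickets (the left table); where agent_id has no match in agents, the agent columns become NULL. Walk through each ticket:
  - ticket 1 (Missing icon): agent_id=6 -> matches Zoe
  - ticket 2 (Bad redirect): agent_id=5 -> matches Tina
  - ticket 3 (Timeout error): agent_id=NULL, no match -> kept with NULL
  - ticket 4 (Crash on save): agent_id=2 -> matches Victor
  - ticket 5 (Race condition): agent_id=6 -> matches Zoe
  - ticket 6 (Null pointer): agent_id=NULL, no match -> kept with NULL
  - ticket 7 (Broken link): agent_id=1 -> matches Hank
All 7 rows appear; 2 have NULL agent.

SQL:
SELECT a.title, b.name AS agent
FROM tickets a
LEFT JOIN agents b ON a.agent_id = b.id

Result:
title          | agent 
---------------+-------
Missing icon   | Zoe   
Bad redirect   | Tina  
Timeout error  | NULL  
Crash on save  | Victor
Race condition | Zoe   
Null pointer   | NULL  
Broken link    | Hank  


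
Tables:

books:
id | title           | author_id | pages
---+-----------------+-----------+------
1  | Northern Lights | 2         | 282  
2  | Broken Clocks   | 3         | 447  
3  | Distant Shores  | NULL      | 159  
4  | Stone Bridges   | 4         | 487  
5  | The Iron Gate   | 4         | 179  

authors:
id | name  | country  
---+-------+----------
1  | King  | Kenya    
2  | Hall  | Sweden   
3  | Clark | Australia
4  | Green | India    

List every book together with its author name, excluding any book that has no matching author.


INNER JOIN keeps only books rows whose author_id matches an id in authors. Walk through each book:
  - book 1 (Northern Lights): author_id=2 -> matches Hall
  - book 2 (Broken Clocks): author_id=3 -> matches Clark
  - book 3 (Distant Shores): author_id=NULL, no match -> dropped
  - book 4 (Stone Bridges): author_id=4 -> matches Green
  - book 5 (The Iron Gate): author_id=4 -> matches Green
So 1 of 5 rows is dropped.

SQL:
SELECT a.title, b.name AS author
FROM books a
INNER JOIN authors b ON a.author_id = b.id

Result:
title           | author
----------------+-------
Northern Lights | Hall  
Broken Clocks   | Clark 
Stone Bridges   | Green 
The Iron Gate   | Green 


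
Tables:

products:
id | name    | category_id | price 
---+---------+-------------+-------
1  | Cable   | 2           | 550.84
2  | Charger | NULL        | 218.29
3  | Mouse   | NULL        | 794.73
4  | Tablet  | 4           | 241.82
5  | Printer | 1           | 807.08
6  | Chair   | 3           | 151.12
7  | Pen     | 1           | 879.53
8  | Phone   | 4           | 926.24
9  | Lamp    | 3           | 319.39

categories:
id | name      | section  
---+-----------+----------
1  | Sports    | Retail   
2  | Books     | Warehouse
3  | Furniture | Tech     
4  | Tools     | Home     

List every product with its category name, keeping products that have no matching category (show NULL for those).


LEFT JOIN keeps every row from products (the left table); where category_id has no match in categories, the category columns become NULL. Walk through each product:
  - product 1 (Cable): category_id=2 -> matches Books
  - product 2 (Charger): category_id=NULL, no match -> kept with NULL
  - product 3 (Mouse): category_id=NULL, no match -> kept with NULL
  - product 4 (Tablet): category_id=4 -> matches Tools
  - product 5 (Printer): category_id=1 -> matches Sports
  - product 6 (Chair): category_id=3 -> matches Furniture
  - product 7 (Pen): category_id=1 -> matches Sports
  - product 8 (Phone): category_id=4 -> matches Tools
  - product 9 (Lamp): category_id=3 -> matches Furniture
All 9 rows appear; 2 have NULL category.

SQL:
SELECT a.name, b.name AS category
FROM products a
LEFT JOIN categories b ON a.category_id = b.id

Result:
name    | category 
--------+----------
Cable   | Books    
Charger | NULL     
Mouse   | NULL     
Tablet  | Tools    
Printer | Sports   
Chair   | Furniture
Pen     | Sports   
Phone   | Tools    
Lamp    | Furniture


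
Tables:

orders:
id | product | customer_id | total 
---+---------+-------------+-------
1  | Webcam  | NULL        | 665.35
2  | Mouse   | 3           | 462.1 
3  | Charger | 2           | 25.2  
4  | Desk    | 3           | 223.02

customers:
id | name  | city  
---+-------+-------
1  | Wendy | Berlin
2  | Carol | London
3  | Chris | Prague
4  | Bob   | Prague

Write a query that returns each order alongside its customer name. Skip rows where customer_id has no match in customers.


INNER JOIN keeps only orders rows whose customer_id matches an id in customers. Walk through each order:
  - order 1 (Webcam): customer_id=NULL, no match -> dropped
  - order 2 (Mouse): customer_id=3 -> matches Chris
  - order 3 (Charger): customer_id=2 -> matches Carol
  - order 4 (Desk): customer_id=3 -> matches Chris
So 1 of 4 rows is dropped.

SQL:
SELECT a.product, b.name AS customer
FROM orders a
INNER JOIN customers b ON a.customer_id = b.id

Result:
product | customer
--------+---------
Mouse   | Chris   
Charger | Carol   
Desk    | Chris   


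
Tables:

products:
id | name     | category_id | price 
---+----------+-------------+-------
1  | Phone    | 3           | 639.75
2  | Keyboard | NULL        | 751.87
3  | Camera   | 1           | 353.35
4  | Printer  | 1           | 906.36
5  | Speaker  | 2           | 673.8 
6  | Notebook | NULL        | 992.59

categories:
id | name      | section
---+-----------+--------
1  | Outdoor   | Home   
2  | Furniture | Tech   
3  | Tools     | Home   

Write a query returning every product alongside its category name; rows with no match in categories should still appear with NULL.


LEFT JOIN keeps every row from products (the left table); where category_id has no match in categories, the category columns become NULL. Walk through each product:
  - product 1 (Phone): category_id=3 -> matches Tools
  - product 2 (Keyboard): category_id=NULL, no match -> kept with NULL
  - product 3 (Camera): category_id=1 -> matches Outdoor
  - product 4 (Printer): category_id=1 -> matches Outdoor
  - product 5 (Speaker): category_id=2 -> matches Furniture
  - product 6 (Notebook): category_id=NULL, no match -> kept with NULL
All 6 rows appear; 2 have NULL category.

SQL:
SELECT a.name, b.name AS category
FROM products a
LEFT JOIN categories b ON a.category_id = b.id

Result:
name     | category 
---------+----------
Phone    | Tools    
Keyboard | NULL     
Camera   | Outdoor  
Printer  | Outdoor  
Speaker  | Furniture
Notebook | NULL     


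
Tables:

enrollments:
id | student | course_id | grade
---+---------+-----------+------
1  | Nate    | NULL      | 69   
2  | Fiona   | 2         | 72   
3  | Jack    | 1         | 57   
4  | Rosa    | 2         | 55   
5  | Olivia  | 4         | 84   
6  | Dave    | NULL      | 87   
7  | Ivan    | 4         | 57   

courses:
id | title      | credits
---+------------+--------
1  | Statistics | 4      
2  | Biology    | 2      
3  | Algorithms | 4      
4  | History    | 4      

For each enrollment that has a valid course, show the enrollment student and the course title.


INNER JOIN keeps only enrollments rows whose course_id matches an id in courses. Walk through each enrollment:
  - enrollment 1 (Nate): course_id=NULL, no match -> dropped
  - enrollment 2 (Fiona): course_id=2 -> matches Biology
  - enrollment 3 (Jack): course_id=1 -> matches Statistics
  - enrollment 4 (Rosa): course_id=2 -> matches Biology
  - enrollment 5 (Olivia): course_id=4 -> matches History
  - enrollment 6 (Dave): course_id=NULL, no match -> dropped
  - enrollment 7 (Ivan): course_id=4 -> matches History
So 2 of 7 rows are dropped.

SQL:
SELECT a.student, b.title AS course
FROM enrollments a
INNER JOIN courses b ON a.course_id = b.id

Result:
student | course    
--------+-----------
Fiona   | Biology   
Jack    | Statistics
Rosa    | Biology   
Olivia  | History   
Ivan    | History   


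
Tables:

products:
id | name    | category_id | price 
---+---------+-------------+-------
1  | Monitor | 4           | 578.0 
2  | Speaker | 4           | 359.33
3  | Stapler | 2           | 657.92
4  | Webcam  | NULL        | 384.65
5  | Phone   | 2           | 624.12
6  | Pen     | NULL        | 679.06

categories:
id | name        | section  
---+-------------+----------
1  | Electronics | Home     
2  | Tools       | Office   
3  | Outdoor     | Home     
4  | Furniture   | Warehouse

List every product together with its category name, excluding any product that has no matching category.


INNER JOIN keeps only products rows whose category_id matches an id in categories. Walk through each product:
  - product 1 (Monitor): category_id=4 -> matches Furniture
  - product 2 (Speaker): category_id=4 -> matches Furniture
  - product 3 (Stapler): category_id=2 -> matches Tools
  - product 4 (Webcam): category_id=NULL, no match -> dropped
  - product 5 (Phone): category_id=2 -> matches Tools
  - product 6 (Pen): category_id=NULL, no match -> dropped
So 2 of 6 rows are dropped.

SQL:
SELECT a.name, b.name AS category
FROM products a
INNER JOIN categories b ON a.category_id = b.id

Result:
name    | category 
--------+----------
Monitor | Furniture
Speaker | Furniture
Stapler | Tools    
Phone   | Tools    


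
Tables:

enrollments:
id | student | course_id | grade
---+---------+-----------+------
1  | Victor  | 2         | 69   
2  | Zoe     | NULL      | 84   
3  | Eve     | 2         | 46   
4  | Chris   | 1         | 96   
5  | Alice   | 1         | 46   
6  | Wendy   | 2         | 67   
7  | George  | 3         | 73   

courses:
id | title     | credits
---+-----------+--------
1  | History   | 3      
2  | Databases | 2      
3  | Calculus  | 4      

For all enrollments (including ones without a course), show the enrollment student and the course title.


LEFT JOIN keeps every row from enrollments (the left table); where course_id has no match in courses, the course columns become NULL. Walk through each enrollment:
  - enrollment 1 (Victor): course_id=2 -> matches Databases
  - enrollment 2 (Zoe): course_id=NULL, no match -> kept with NULL
  - enrollment 3 (Eve): course_id=2 -> matches Databases
  - enrollment 4 (Chris): course_id=1 -> matches History
  - enrollment 5 (Alice): course_id=1 -> matches History
  - enrollment 6 (Wendy): course_id=2 -> matches Databases
  - enrollment 7 (George): course_id=3 -> matches Calculus
All 7 rows appear; 1 has NULL course.

SQL:
SELECT a.student, b.title AS course
FROM enrollments a
LEFT JOIN courses b ON a.course_id = b.id

Result:
student | course   
--------+----------
Victor  | Databases
Zoe     | NULL     
Eve     | Databases
Chris   | History  
Alice   | History  
Wendy   | Databases
George  | Calculus 


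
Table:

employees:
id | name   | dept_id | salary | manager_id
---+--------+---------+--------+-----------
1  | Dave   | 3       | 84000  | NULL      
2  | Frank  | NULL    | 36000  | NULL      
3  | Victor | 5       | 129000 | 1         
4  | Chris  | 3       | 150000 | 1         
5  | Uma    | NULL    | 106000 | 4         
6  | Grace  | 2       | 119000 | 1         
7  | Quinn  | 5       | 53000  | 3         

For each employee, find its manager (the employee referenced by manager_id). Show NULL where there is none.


This is a self-join: employees is joined to a second copy of itself, matching each row's manager_id to another row's id. Use LEFT JOIN so rows with manager_id=NULL are kept.
  - employee 1 (Dave): manager_id=NULL -> NULL
  - employee 2 (Frank): manager_id=NULL -> NULL
  - employee 3 (Victor): manager_id=1 -> Dave
  - employee 4 (Chris): manager_id=1 -> Dave
  - employee 5 (Uma): manager_id=4 -> Chris
  - employee 6 (Grace): manager_id=1 -> Dave
  - employee 7 (Quinn): manager_id=3 -> Victor

SQL:
SELECT a.name AS item, b.name AS manager
FROM employees a
LEFT JOIN employees b ON a.manager_id = b.id

Result:
item   | manager
-------+--------
Dave   | NULL   
Frank  | NULL   
Victor | Dave   
Chris  | Dave   
Uma    | Chris  
Grace  | Dave   
Quinn  | Victor 


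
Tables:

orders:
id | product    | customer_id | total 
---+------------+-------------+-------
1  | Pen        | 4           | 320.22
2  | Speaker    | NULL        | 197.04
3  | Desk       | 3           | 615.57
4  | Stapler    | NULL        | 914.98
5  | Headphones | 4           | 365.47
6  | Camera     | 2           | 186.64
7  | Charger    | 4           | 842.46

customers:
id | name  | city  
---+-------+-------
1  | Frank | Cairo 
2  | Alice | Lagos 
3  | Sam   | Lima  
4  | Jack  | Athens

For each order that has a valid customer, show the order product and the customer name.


INNER JOIN keeps only orders rows whose customer_id matches an id in customers. Walk through each order:
  - order 1 (Pen): customer_id=4 -> matches Jack
  - order 2 (Speaker): customer_id=NULL, no match -> dropped
  - order 3 (Desk): customer_id=3 -> matches Sam
  - order 4 (Stapler): customer_id=NULL, no match -> dropped
  - order 5 (Headphones): customer_id=4 -> matches Jack
  - order 6 (Camera): customer_id=2 -> matches Alice
  - order 7 (Charger): customer_id=4 -> matches Jack
So 2 of 7 rows are dropped.

SQL:
SELECT a.product, b.name AS customer
FROM orders a
INNER JOIN customers b ON a.customer_id = b.id

Result:
product    | customer
-----------+---------
Pen        | Jack    
Desk       | Sam     
Headphones | Jack    
Camera     | Alice   
Charger    | Jack    


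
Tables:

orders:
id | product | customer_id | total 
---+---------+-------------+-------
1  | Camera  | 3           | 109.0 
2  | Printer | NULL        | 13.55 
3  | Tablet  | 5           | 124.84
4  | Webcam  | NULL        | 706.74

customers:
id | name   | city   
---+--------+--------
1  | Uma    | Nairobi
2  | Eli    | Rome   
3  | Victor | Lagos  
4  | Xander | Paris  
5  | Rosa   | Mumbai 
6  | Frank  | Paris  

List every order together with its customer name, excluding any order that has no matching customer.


INNER JOIN keeps only orders rows whose customer_id matches an id in customers. Walk through each order:
  - order 1 (Camera): customer_id=3 -> matches Victor
  - order 2 (Printer): customer_id=NULL, no match -> dropped
  - order 3 (Tablet): customer_id=5 -> matches Rosa
  - order 4 (Webcam): customer_id=NULL, no match -> dropped
So 2 of 4 rows are dropped.

SQL:
SELECT a.product, b.name AS customer
FROM orders a
INNER JOIN customers b ON a.customer_id = b.id

Result:
product | customer
--------+---------
Camera  | Victor  
Tablet  | Rosa    
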